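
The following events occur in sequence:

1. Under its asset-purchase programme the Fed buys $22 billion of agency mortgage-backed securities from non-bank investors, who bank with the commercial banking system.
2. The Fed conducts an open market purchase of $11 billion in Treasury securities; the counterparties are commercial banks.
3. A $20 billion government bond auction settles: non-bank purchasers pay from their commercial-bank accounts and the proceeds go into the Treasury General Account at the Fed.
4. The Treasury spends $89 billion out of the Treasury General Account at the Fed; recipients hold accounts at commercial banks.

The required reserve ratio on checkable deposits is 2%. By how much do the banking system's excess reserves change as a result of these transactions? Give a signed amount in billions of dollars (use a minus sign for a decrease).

Asset purchase (from non-banks) $22 billion: reserves +$22B, deposits +$22B.
OMO purchase (from banks) $11 billion: reserves +$11B, deposits 0.
Government account inflow $20 billion: reserves −$20B, deposits −$20B.
Government spending $89 billion: reserves +$89B, deposits +$89B.
Totals: Δreserves = +$102B, Δdeposits = +$91B.
Δrequired reserves = 2% × +$91B = +$1.82B.
Δexcess reserves = Δreserves − Δrequired = +$102B − (+$1.82B) = +$100.18 billion.

+$100.18 billion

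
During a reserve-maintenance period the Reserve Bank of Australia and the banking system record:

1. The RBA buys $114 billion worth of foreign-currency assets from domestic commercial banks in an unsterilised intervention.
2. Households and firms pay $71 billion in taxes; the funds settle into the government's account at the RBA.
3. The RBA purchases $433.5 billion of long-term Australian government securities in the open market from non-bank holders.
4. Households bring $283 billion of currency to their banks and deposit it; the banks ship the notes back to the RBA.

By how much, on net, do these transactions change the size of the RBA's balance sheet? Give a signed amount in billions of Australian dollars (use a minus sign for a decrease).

+$547.5 billion

RBA balance sheet:
  Assets:      Securities +$433.5B, Foreign assets +$114B
  Liabilities: Bank reserves +$759.5B, Currency in circulation −$283B, Government deposits +$71B
Change in total RBA assets = +$547.5 billion.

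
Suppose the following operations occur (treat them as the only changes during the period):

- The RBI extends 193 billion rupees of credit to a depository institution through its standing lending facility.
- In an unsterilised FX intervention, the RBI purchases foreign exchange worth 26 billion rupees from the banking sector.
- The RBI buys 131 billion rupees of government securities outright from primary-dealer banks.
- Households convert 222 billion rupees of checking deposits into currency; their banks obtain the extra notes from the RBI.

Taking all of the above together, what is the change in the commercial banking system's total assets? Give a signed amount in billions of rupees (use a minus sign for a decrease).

-29 billion

Discount-window loan 193 billion rupees: bank balance sheets expand → +193B.
FX purchase 26 billion rupees: just an asset swap on bank balance sheets → 0.
OMO purchase (from banks) 131 billion rupees: just an asset swap on bank balance sheets → 0.
Currency withdrawal 222 billion rupees: bank balance sheets shrink → −222B.
Net: 193 + 0 + 0 − 222 = -29 billion.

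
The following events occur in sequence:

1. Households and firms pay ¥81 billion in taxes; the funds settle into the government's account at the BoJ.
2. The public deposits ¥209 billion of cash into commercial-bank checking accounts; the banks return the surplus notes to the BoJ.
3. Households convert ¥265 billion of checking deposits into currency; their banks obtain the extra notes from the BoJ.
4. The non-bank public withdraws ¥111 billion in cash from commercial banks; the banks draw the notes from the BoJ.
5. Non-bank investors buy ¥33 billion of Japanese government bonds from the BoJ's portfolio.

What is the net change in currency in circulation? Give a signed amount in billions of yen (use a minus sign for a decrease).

BoJ balance sheet:
  Assets:      Securities −¥33B
  Liabilities: Bank reserves −¥281B, Currency in circulation +¥167B, Government deposits +¥81B
So the change in currency in circulation is +¥167 billion.

+¥167 billion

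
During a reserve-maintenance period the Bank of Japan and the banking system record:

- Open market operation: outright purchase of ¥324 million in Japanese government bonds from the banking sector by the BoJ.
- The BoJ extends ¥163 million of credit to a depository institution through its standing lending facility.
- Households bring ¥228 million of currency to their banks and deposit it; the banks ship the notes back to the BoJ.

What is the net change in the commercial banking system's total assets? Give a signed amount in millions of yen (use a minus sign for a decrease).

+¥391 million

BoJ balance sheet:
  Assets:      Securities +¥324M, Loans to banks +¥163M
  Liabilities: Bank reserves +¥715M, Currency in circulation −¥228M
Commercial banking system:
  Assets:      Reserves at CB +¥715M, Securities −¥324M
  Liabilities: Checkable deposits +¥228M, Borrowings from CB +¥163M
Change in total bank assets = +¥391 million.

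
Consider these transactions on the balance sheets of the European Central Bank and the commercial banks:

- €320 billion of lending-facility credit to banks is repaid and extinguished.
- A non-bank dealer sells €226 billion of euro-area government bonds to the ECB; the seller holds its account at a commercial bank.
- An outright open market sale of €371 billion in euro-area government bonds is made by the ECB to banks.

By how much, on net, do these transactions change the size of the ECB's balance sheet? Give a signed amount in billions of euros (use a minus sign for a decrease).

ECB balance sheet:
  Assets:      Securities −€145B, Loans to banks −€320B
  Liabilities: Bank reserves −€465B
Change in total ECB assets = -€465 billion.

-€465 billion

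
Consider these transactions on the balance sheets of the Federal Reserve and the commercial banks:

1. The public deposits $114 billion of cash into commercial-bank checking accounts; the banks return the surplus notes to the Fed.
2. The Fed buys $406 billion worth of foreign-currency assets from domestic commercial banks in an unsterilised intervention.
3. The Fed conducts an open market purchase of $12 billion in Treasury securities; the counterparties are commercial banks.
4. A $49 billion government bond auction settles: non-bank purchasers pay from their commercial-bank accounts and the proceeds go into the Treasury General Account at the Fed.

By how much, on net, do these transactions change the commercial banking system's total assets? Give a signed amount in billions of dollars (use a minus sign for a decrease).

+$65 billion

Fed balance sheet:
  Assets:      Securities +$12B, Foreign assets +$406B
  Liabilities: Bank reserves +$483B, Currency in circulation −$114B, Government deposits +$49B
Commercial banking system:
  Assets:      Reserves at CB +$483B, Securities −$12B, Foreign assets −$406B
  Liabilities: Checkable deposits +$65B
Change in total bank assets = +$65 billion.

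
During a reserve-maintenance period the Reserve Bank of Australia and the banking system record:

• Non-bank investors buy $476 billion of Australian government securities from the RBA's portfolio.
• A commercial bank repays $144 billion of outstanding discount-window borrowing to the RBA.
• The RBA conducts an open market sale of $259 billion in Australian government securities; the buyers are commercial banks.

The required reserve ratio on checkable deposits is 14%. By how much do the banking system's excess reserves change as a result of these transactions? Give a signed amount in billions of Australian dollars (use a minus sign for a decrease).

-$812.36 billion

Asset sale (to non-banks) $476 billion: reserves −$476B, deposits −$476B.
Discount-window repayment $144 billion: reserves −$144B, deposits 0.
OMO sale (to banks) $259 billion: reserves −$259B, deposits 0.
Totals: Δreserves = −$879B, Δdeposits = −$476B.
Δrequired reserves = 14% × −$476B = −$66.64B.
Δexcess reserves = Δreserves − Δrequired = −$879B − (−$66.64B) = -$812.36 billion.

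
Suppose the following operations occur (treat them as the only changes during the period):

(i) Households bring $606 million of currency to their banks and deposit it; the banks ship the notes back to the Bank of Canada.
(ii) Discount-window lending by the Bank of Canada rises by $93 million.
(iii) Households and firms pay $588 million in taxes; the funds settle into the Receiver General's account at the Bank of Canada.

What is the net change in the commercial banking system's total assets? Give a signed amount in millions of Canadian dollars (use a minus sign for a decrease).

+$111 million

Currency deposit $606 million: bank balance sheets expand → +$606M.
Discount-window loan $93 million: bank balance sheets expand → +$93M.
Government account inflow $588 million: bank balance sheets shrink → −$588M.
Net: 606 + 93 − 588 = +$111 million.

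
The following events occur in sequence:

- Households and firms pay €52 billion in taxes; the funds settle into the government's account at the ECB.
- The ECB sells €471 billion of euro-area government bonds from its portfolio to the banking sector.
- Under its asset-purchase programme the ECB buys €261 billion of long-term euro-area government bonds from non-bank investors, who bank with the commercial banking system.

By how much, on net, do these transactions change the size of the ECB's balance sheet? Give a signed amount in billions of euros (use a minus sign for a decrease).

-€210 billion

ECB balance sheet:
  Assets:      Securities −€210B
  Liabilities: Bank reserves −€262B, Government deposits +€52B
Change in total ECB assets = -€210 billion.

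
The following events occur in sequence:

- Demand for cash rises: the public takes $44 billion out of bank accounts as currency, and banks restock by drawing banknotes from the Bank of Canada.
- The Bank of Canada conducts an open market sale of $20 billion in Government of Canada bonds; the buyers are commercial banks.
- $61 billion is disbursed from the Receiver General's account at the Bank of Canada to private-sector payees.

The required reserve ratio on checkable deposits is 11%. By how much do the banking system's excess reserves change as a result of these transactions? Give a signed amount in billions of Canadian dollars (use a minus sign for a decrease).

-$4.87 billion

Currency withdrawal $44 billion: reserves −$44B, deposits −$44B.
OMO sale (to banks) $20 billion: reserves −$20B, deposits 0.
Government spending $61 billion: reserves +$61B, deposits +$61B.
Totals: Δreserves = −$3B, Δdeposits = +$17B.
Δrequired reserves = 11% × +$17B = +$1.87B.
Δexcess reserves = Δreserves − Δrequired = −$3B − (+$1.87B) = -$4.87 billion.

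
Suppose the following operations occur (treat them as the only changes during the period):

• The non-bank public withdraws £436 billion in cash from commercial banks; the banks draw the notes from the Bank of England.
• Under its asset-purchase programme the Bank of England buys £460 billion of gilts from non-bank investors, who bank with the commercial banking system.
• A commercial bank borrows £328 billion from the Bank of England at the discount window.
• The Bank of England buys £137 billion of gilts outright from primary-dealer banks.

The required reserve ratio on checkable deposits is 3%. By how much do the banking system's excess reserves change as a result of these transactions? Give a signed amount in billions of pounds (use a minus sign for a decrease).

+£488.28 billion

Currency withdrawal £436 billion: reserves −£436B, deposits −£436B.
Asset purchase (from non-banks) £460 billion: reserves +£460B, deposits +£460B.
Discount-window loan £328 billion: reserves +£328B, deposits 0.
OMO purchase (from banks) £137 billion: reserves +£137B, deposits 0.
Totals: Δreserves = +£489B, Δdeposits = +£24B.
Δrequired reserves = 3% × +£24B = +£0.72B.
Δexcess reserves = Δreserves − Δrequired = +£489B − (+£0.72B) = +£488.28 billion.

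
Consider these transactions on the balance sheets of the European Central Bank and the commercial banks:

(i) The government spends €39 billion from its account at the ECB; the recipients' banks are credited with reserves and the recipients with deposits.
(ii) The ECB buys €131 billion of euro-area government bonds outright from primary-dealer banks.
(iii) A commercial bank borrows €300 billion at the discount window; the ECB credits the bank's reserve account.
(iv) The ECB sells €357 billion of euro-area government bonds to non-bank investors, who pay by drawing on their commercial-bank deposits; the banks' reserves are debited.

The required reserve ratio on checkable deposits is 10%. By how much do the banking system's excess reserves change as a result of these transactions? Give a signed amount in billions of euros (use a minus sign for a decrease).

+€144.8 billion

Government spending €39 billion: reserves +€39B, deposits +€39B.
OMO purchase (from banks) €131 billion: reserves +€131B, deposits 0.
Discount-window loan €300 billion: reserves +€300B, deposits 0.
Asset sale (to non-banks) €357 billion: reserves −€357B, deposits −€357B.
Totals: Δreserves = +€113B, Δdeposits = −€318B.
Δrequired reserves = 10% × −€318B = −€31.8B.
Δexcess reserves = Δreserves − Δrequired = +€113B − (−€31.8B) = +€144.8 billion.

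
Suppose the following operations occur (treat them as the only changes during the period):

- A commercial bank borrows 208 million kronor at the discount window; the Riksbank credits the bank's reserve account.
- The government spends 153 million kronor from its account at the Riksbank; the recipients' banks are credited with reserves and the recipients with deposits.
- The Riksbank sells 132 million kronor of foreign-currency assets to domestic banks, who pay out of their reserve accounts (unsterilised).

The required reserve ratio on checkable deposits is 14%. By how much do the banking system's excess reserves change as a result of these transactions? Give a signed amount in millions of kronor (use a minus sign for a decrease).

Discount-window loan 208 million kronor: reserves +208M, deposits 0.
Government spending 153 million kronor: reserves +153M, deposits +153M.
FX sale 132 million kronor: reserves −132M, deposits 0.
Totals: Δreserves = +229M, Δdeposits = +153M.
Δrequired reserves = 14% × +153M = +21.42M.
Δexcess reserves = Δreserves − Δrequired = +229M − (+21.42M) = +207.58 million.

+207.58 million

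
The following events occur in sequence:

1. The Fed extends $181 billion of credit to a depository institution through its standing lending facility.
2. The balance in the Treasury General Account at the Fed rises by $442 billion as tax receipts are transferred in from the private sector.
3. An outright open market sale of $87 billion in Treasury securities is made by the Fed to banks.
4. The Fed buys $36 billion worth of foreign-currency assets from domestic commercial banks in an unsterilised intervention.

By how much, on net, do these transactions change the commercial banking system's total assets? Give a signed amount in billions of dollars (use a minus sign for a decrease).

Discount-window loan $181 billion: bank balance sheets expand → +$181B.
Government account inflow $442 billion: bank balance sheets shrink → −$442B.
OMO sale (to banks) $87 billion: just an asset swap on bank balance sheets → 0.
FX purchase $36 billion: just an asset swap on bank balance sheets → 0.
Net: 181 − 442 + 0 + 0 = -$261 billion.

-$261 billion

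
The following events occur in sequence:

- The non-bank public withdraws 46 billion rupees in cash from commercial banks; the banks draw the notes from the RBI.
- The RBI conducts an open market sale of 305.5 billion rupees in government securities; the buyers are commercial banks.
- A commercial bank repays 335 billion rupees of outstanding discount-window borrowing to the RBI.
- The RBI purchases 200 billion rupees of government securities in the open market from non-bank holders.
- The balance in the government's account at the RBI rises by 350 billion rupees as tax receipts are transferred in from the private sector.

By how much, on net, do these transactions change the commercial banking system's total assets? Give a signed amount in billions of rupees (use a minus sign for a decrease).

-531 billion

Currency withdrawal 46 billion rupees: bank balance sheets shrink → −46B.
OMO sale (to banks) 305.5 billion rupees: just an asset swap on bank balance sheets → 0.
Discount-window repayment 335 billion rupees: bank balance sheets shrink → −335B.
Asset purchase (from non-banks) 200 billion rupees: bank balance sheets expand → +200B.
Government account inflow 350 billion rupees: bank balance sheets shrink → −350B.
Net: −46 + 0 − 335 + 200 − 350 = -531 billion.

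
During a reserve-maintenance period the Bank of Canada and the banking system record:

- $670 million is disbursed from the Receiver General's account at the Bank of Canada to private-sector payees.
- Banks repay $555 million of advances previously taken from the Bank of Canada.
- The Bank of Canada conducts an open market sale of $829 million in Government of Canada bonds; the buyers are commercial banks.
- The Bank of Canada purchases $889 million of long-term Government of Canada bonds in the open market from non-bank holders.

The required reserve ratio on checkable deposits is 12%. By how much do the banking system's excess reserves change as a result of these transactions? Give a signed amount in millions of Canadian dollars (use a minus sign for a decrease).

-$12.08 million

Government spending $670 million: reserves +$670M, deposits +$670M.
Discount-window repayment $555 million: reserves −$555M, deposits 0.
OMO sale (to banks) $829 million: reserves −$829M, deposits 0.
Asset purchase (from non-banks) $889 million: reserves +$889M, deposits +$889M.
Totals: Δreserves = +$175M, Δdeposits = +$1559M.
Δrequired reserves = 12% × +$1559M = +$187.08M.
Δexcess reserves = Δreserves − Δrequired = +$175M − (+$187.08M) = -$12.08 million.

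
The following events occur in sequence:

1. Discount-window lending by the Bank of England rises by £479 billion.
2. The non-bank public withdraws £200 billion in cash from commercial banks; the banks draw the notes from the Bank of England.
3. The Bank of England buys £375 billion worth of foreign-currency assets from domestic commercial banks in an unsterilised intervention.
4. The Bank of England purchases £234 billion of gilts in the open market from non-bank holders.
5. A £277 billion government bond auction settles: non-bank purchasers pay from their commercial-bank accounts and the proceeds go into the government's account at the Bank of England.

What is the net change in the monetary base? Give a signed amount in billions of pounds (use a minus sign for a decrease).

Discount-window loan £479 billion: Bank of England balance sheet expands → +£479B.
Currency withdrawal £200 billion: just a shift between currency and reserves — both are base money → 0.
FX purchase £375 billion: Bank of England balance sheet expands → +£375B.
Asset purchase (from non-banks) £234 billion: Bank of England balance sheet expands → +£234B.
Government account inflow £277 billion: reserves shift to a non-base liability → −£277B.
Net: 479 + 0 + 375 + 234 − 277 = +£811 billion.

+£811 billion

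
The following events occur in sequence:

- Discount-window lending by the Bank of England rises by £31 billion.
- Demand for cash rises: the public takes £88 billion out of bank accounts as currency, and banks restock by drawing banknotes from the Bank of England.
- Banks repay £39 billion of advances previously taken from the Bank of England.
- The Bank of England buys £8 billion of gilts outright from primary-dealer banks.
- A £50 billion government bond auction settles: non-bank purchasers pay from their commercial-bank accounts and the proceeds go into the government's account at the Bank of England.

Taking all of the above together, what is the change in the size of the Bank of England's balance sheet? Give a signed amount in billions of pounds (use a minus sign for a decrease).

£0 (no change)

Discount-window loan £31 billion: a Bank of England asset is acquired → +£31B.
Currency withdrawal £88 billion: only the composition of liabilities changes → 0.
Discount-window repayment £39 billion: a Bank of England asset is shed → −£39B.
OMO purchase (from banks) £8 billion: a Bank of England asset is acquired → +£8B.
Government account inflow £50 billion: only the composition of liabilities changes → 0.
Net: 31 + 0 − 39 + 8 + 0 = £0 (no change).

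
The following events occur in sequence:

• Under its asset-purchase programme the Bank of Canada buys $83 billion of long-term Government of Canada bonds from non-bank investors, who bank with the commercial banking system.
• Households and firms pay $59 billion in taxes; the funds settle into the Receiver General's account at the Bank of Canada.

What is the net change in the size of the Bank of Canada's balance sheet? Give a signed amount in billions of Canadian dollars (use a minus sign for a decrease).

Asset purchase (from non-banks) $83 billion: a Bank of Canada asset is acquired → +$83B.
Government account inflow $59 billion: only the composition of liabilities changes → 0.
Net: 83 + 0 = +$83 billion.

+$83 billion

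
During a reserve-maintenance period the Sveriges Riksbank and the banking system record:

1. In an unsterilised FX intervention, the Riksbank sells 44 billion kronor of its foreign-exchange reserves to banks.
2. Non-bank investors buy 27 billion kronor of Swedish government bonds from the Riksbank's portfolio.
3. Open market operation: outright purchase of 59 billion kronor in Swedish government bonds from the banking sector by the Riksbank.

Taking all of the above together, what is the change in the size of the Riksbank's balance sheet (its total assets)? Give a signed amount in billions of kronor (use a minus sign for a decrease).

Riksbank balance sheet:
  Assets:      Securities +32B, Foreign assets −44B
  Liabilities: Bank reserves −12B
Commercial banking system:
  Assets:      Reserves at CB −12B, Securities −59B, Foreign assets +44B
  Liabilities: Checkable deposits −27B
Change in total Riksbank assets = -12 billion.

-12 billion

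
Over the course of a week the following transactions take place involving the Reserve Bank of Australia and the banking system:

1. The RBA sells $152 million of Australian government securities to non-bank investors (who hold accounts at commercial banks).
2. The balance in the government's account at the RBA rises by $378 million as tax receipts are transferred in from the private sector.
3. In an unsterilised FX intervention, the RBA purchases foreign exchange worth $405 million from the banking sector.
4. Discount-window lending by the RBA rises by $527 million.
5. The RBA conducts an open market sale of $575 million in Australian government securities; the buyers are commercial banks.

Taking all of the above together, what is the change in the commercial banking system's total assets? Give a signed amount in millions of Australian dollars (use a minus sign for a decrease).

Asset sale (to non-banks) $152 million: bank balance sheets shrink → −$152M.
Government account inflow $378 million: bank balance sheets shrink → −$378M.
FX purchase $405 million: just an asset swap on bank balance sheets → 0.
Discount-window loan $527 million: bank balance sheets expand → +$527M.
OMO sale (to banks) $575 million: just an asset swap on bank balance sheets → 0.
Net: −152 − 378 + 0 + 527 + 0 = -$3 million.

-$3 million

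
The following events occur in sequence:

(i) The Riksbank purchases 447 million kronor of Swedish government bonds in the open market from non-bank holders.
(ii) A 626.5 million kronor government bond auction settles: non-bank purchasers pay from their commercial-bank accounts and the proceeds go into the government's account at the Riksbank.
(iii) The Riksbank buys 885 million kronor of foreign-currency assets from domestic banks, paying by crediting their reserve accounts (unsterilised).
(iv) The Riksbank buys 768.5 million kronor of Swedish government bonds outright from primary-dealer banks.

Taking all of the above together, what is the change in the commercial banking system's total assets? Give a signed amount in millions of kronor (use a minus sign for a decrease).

-179.5 million

Asset purchase (from non-banks) 447 million kronor: bank balance sheets expand → +447M.
Government account inflow 626.5 million kronor: bank balance sheets shrink → −626.5M.
FX purchase 885 million kronor: just an asset swap on bank balance sheets → 0.
OMO purchase (from banks) 768.5 million kronor: just an asset swap on bank balance sheets → 0.
Net: 447 − 626.5 + 0 + 0 = -179.5 million.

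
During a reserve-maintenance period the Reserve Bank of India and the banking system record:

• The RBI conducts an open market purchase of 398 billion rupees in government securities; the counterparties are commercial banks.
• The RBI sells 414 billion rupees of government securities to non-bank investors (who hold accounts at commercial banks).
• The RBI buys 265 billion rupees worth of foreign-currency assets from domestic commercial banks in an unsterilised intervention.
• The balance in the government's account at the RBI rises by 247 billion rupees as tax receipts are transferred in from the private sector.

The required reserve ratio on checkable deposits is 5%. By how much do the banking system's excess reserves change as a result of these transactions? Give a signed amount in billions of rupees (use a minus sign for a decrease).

OMO purchase (from banks) 398 billion rupees: reserves +398B, deposits 0.
Asset sale (to non-banks) 414 billion rupees: reserves −414B, deposits −414B.
FX purchase 265 billion rupees: reserves +265B, deposits 0.
Government account inflow 247 billion rupees: reserves −247B, deposits −247B.
Totals: Δreserves = +2B, Δdeposits = −661B.
Δrequired reserves = 5% × −661B = −33.05B.
Δexcess reserves = Δreserves − Δrequired = +2B − (−33.05B) = +35.05 billion.

+35.05 billion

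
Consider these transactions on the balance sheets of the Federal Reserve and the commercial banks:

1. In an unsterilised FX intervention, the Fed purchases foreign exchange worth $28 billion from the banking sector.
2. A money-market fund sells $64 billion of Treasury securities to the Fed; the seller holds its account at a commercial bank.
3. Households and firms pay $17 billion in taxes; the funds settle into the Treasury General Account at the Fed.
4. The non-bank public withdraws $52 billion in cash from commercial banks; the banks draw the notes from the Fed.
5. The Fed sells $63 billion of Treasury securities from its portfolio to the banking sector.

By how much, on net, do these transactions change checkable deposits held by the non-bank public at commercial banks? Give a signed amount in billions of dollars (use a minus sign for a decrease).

-$5 billion

FX purchase $28 billion: the counterparty is a bank, so public deposits are unchanged → 0.
Asset purchase (from non-banks) $64 billion: non-bank counterparties' bank balances rise → +$64B.
Government account inflow $17 billion: non-bank counterparties' bank balances fall → −$17B.
Currency withdrawal $52 billion: non-bank counterparties' bank balances fall → −$52B.
OMO sale (to banks) $63 billion: the counterparty is a bank, so public deposits are unchanged → 0.
Net: 0 + 64 − 17 − 52 + 0 = -$5 billion.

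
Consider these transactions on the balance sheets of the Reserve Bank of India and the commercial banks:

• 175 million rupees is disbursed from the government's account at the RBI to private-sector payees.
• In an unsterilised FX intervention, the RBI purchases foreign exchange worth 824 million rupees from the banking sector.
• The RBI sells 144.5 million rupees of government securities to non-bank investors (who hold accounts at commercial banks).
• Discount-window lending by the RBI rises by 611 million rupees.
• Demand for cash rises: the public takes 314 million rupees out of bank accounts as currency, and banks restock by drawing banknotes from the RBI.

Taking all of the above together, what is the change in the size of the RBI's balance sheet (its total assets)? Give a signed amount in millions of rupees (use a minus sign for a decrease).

Government spending 175 million rupees: only the composition of liabilities changes → 0.
FX purchase 824 million rupees: an RBI asset is acquired → +824M.
Asset sale (to non-banks) 144.5 million rupees: an RBI asset is shed → −144.5M.
Discount-window loan 611 million rupees: an RBI asset is acquired → +611M.
Currency withdrawal 314 million rupees: only the composition of liabilities changes → 0.
Net: 0 + 824 − 144.5 + 611 + 0 = +1290.5 million.

+1290.5 million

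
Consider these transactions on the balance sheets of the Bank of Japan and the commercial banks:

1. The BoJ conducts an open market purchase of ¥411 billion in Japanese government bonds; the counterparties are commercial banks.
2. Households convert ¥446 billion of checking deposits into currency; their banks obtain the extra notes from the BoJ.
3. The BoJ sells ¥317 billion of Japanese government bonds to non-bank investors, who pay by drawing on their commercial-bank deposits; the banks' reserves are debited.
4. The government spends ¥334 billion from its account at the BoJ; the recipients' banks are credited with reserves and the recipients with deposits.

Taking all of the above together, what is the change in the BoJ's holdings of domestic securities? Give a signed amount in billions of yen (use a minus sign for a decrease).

OMO purchase (from banks) ¥411 billion: securities added to the BoJ's portfolio → +¥411B.
Currency withdrawal ¥446 billion: the BoJ's securities portfolio is untouched → 0.
Asset sale (to non-banks) ¥317 billion: securities removed from the BoJ's portfolio → −¥317B.
Government spending ¥334 billion: the BoJ's securities portfolio is untouched → 0.
Net: 411 + 0 − 317 + 0 = +¥94 billion.

+¥94 billion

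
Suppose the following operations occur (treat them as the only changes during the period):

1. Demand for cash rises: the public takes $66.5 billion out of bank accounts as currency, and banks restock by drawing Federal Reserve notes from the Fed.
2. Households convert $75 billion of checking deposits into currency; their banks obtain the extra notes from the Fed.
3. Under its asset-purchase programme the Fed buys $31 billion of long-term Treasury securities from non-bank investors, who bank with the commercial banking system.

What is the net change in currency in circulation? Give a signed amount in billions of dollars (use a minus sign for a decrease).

Fed balance sheet:
  Assets:      Securities +$31B
  Liabilities: Bank reserves −$110.5B, Currency in circulation +$141.5B
So the change in currency in circulation is +$141.5 billion.

+$141.5 billion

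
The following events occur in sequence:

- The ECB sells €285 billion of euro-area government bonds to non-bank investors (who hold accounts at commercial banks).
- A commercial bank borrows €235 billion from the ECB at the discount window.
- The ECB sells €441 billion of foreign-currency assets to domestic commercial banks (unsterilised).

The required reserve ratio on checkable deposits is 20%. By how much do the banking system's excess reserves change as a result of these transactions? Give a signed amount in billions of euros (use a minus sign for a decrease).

Asset sale (to non-banks) €285 billion: reserves −€285B, deposits −€285B.
Discount-window loan €235 billion: reserves +€235B, deposits 0.
FX sale €441 billion: reserves −€441B, deposits 0.
Totals: Δreserves = −€491B, Δdeposits = −€285B.
Δrequired reserves = 20% × −€285B = −€57B.
Δexcess reserves = Δreserves − Δrequired = −€491B − (−€57B) = -€434 billion.

-€434 billion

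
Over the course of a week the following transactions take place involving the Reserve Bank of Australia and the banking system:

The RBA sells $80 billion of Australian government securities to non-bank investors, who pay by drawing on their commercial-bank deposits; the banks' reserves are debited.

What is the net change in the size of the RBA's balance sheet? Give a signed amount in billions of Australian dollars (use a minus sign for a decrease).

-$80 billion

RBA balance sheet:
  Assets:      Securities −$80B
  Liabilities: Bank reserves −$80B
Change in total RBA assets = -$80 billion.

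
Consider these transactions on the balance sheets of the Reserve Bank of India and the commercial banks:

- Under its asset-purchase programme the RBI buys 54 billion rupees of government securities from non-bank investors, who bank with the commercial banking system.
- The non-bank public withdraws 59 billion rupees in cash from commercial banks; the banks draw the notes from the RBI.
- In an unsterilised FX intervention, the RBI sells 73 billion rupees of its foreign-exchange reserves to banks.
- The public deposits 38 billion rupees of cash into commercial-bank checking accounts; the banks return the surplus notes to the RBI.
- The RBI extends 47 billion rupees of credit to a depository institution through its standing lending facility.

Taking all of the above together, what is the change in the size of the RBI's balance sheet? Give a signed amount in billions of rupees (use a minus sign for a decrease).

+28 billion

Asset purchase (from non-banks) 54 billion rupees: an RBI asset is acquired → +54B.
Currency withdrawal 59 billion rupees: only the composition of liabilities changes → 0.
FX sale 73 billion rupees: an RBI asset is shed → −73B.
Currency deposit 38 billion rupees: only the composition of liabilities changes → 0.
Discount-window loan 47 billion rupees: an RBI asset is acquired → +47B.
Net: 54 + 0 − 73 + 0 + 47 = +28 billion.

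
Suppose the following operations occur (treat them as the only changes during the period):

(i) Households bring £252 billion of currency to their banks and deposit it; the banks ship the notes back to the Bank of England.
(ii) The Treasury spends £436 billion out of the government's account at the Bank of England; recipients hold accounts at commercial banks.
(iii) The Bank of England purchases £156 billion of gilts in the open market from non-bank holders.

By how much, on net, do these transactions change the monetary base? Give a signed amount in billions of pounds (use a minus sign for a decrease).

Currency deposit £252 billion: just a shift between currency and reserves — both are base money → 0.
Government spending £436 billion: a non-base liability converts back to reserves → +£436B.
Asset purchase (from non-banks) £156 billion: Bank of England balance sheet expands → +£156B.
Net: 0 + 436 + 156 = +£592 billion.

+£592 billion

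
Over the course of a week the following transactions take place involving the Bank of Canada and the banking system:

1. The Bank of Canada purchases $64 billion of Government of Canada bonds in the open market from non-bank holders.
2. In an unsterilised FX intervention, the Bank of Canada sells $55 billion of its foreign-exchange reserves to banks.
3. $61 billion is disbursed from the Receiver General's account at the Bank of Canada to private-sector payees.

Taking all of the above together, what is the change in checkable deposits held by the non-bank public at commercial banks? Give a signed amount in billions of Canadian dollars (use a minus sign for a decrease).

Asset purchase (from non-banks) $64 billion: non-bank counterparties' bank balances rise → +$64B.
FX sale $55 billion: the counterparty is a bank, so public deposits are unchanged → 0.
Government spending $61 billion: non-bank counterparties' bank balances rise → +$61B.
Net: 64 + 0 + 61 = +$125 billion.

+$125 billion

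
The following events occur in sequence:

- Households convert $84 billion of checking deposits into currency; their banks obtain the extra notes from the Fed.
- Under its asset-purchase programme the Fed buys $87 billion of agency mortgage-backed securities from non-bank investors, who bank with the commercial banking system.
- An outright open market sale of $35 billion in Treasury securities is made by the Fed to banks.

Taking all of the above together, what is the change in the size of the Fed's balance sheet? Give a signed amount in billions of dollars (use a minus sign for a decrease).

+$52 billion

Fed balance sheet:
  Assets:      Securities +$52B
  Liabilities: Bank reserves −$32B, Currency in circulation +$84B
Change in total Fed assets = +$52 billion.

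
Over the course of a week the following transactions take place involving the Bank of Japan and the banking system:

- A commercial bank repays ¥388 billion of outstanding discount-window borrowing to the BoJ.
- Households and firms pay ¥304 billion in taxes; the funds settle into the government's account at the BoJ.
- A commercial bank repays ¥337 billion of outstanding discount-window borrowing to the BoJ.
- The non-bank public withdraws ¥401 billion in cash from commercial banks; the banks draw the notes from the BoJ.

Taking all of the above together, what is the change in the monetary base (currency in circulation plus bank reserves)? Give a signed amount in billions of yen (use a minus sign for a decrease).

-¥1029 billion

Discount-window repayment ¥388 billion: BoJ balance sheet contracts → −¥388B.
Government account inflow ¥304 billion: reserves shift to a non-base liability → −¥304B.
Discount-window repayment ¥337 billion: BoJ balance sheet contracts → −¥337B.
Currency withdrawal ¥401 billion: just a shift between currency and reserves — both are base money → 0.
Net: −388 − 304 − 337 + 0 = -¥1029 billion.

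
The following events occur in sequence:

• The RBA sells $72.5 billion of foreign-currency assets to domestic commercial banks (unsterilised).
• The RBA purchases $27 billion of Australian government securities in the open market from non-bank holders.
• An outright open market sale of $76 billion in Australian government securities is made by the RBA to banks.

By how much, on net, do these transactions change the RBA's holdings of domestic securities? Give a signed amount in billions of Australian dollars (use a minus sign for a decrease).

-$49 billion

FX sale $72.5 billion: the RBA's securities portfolio is untouched → 0.
Asset purchase (from non-banks) $27 billion: securities added to the RBA's portfolio → +$27B.
OMO sale (to banks) $76 billion: securities removed from the RBA's portfolio → −$76B.
Net: 0 + 27 − 76 = -$49 billion.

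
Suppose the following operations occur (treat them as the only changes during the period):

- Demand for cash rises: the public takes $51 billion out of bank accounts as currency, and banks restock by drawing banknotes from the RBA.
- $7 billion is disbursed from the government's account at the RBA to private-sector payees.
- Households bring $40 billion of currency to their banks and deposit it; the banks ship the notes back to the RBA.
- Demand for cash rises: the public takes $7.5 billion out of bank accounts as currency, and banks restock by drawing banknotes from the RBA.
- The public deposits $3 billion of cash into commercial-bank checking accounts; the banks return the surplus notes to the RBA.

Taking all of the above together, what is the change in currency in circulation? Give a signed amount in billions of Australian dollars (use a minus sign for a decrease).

+$15.5 billion

Currency withdrawal $51 billion: notes leave the central bank → +$51B.
Government spending $7 billion: no currency enters or leaves circulation → 0.
Currency deposit $40 billion: notes return to the central bank → −$40B.
Currency withdrawal $7.5 billion: notes leave the central bank → +$7.5B.
Currency deposit $3 billion: notes return to the central bank → −$3B.
Net: 51 + 0 − 40 + 7.5 − 3 = +$15.5 billion.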